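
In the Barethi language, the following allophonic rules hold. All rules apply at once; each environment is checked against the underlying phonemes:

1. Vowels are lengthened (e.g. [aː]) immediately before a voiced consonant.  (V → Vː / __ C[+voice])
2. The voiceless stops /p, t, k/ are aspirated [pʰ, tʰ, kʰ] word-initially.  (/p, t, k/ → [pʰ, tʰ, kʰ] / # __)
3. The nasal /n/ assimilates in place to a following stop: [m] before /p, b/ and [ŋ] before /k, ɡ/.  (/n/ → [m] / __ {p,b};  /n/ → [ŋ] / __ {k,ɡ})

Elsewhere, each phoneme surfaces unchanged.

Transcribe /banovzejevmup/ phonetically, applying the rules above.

[baːnoːvzeːjeːvmup]

/b/ — not in any rule's target class → [b].
Rule 1 applies to /a/ (between /b/ and /n/: before a voiced consonant) → [aː].
/n/ — between /a/ and /o/; rule 3 does not apply here → [n].
/o/ (between /n/ and /v/) occurs before a voiced consonant → [oː] by rule 1.
/v/ (between /o/ and /z/) is unaffected → [v].
/z/ (between /v/ and /e/) is unaffected → [z].
/e/ (between /z/ and /j/) occurs before a voiced consonant → [eː] by rule 1.
/j/ — not in any rule's target class → [j].
Rule 1 applies to /e/ (between /j/ and /v/: before a voiced consonant) → [eː].
/v/ — not in any rule's target class → [v].
/m/ stays [m].
/u/ (between /m/ and /p/) is in the target of rule 1 but the environment (before a voiced consonant) is not met → [u].
/p/ (word-final) is in the target of rule 2 but the environment (word-initially) is not met → [p].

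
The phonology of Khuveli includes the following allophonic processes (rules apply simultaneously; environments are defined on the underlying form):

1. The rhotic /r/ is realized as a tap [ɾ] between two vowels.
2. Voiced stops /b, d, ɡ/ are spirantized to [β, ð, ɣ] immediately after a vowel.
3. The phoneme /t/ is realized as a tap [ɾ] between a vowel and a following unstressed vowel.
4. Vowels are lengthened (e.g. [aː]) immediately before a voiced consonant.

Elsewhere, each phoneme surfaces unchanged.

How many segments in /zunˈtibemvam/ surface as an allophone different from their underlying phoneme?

Segments that undergo a rule: /u/ → [uː] (rule 4); /i/ → [iː] (rule 4); /b/ → [β] (rule 2); /e/ → [eː] (rule 4); /a/ → [aː] (rule 4).
All other segments surface unchanged.

5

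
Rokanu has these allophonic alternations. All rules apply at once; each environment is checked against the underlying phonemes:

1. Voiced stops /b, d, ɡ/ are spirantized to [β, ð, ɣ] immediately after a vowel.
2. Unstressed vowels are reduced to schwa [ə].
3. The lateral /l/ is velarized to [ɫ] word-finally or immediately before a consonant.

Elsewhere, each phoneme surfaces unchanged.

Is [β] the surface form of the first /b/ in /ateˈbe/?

Yes

/b/ — between /e/ and /e/, immediately after a vowel — surfaces as [β] (rule 1).
The actual realization is [β], which matches [β].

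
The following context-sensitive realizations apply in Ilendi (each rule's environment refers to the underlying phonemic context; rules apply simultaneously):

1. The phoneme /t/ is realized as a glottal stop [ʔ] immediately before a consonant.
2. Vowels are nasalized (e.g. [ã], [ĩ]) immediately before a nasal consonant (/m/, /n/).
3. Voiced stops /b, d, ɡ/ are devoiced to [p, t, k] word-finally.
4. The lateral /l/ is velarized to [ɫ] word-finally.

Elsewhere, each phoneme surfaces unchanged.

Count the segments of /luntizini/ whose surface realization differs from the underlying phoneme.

2

Segments that undergo a rule: /u/ → [ũ] (rule 2); /i/ → [ĩ] (rule 2).
All other segments surface unchanged.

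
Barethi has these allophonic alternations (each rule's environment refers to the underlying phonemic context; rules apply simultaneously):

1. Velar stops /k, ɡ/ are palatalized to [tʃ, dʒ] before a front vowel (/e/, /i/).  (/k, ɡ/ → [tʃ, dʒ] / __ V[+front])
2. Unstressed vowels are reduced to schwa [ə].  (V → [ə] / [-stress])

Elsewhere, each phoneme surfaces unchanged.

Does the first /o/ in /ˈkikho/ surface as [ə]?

Yes

/o/ (word-final) occurs in an unstressed syllable → [ə] by rule 2.
The actual realization is [ə], which matches [ə].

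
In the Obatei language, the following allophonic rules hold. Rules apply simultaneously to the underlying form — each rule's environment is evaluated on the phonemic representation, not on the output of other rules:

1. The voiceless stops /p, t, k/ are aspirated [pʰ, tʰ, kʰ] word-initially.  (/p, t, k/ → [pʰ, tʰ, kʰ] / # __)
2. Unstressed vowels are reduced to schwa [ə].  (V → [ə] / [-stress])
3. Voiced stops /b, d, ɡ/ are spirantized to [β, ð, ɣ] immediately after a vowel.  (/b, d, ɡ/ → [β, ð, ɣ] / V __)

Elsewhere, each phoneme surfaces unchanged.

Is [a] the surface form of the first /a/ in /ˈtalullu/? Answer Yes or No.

Yes

/a/ (between /t/ and /l/) fails the environment for rule 2, so it stays [a].
The actual realization is [a], which matches [a].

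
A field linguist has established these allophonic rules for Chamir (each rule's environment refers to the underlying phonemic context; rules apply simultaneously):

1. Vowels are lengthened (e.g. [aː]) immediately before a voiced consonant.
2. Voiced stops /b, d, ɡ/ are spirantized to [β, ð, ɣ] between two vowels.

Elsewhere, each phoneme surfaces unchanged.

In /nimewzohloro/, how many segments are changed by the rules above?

Segments that undergo a rule: /i/ → [iː] (rule 1); /e/ → [eː] (rule 1); /o/ → [oː] (rule 1).
All other segments surface unchanged.

3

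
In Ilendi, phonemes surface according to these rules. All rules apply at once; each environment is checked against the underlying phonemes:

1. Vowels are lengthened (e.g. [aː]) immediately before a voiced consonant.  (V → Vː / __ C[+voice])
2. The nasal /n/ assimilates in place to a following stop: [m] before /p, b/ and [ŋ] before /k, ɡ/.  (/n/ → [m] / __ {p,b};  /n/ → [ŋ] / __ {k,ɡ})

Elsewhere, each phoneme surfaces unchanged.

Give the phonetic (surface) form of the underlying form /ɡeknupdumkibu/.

[ɡeknupduːmkiːbu]

/ɡ/ (word-initial): no rule targets it → [ɡ].
/e/ (between /ɡ/ and /k/) fails the environment for rule 1, so it stays [e].
/k/ (between /e/ and /n/): no rule targets it → [k].
/n/ — between /k/ and /u/; rule 2 does not apply here → [n].
/u/ (between /n/ and /p/): rule 1 targets it, but not before a voiced consonant → unchanged [u].
/p/ (between /u/ and /d/): no rule targets it → [p].
/d/ — not in any rule's target class → [d].
/u/ (between /d/ and /m/) occurs before a voiced consonant → [uː] by rule 1.
/m/ (between /u/ and /k/): no rule targets it → [m].
/k/ (between /m/ and /i/) is unaffected → [k].
Rule 1 applies to /i/ (between /k/ and /b/: before a voiced consonant) → [iː].
/b/ stays [b].
/u/ (word-final): rule 1 targets it, but not before a voiced consonant → unchanged [u].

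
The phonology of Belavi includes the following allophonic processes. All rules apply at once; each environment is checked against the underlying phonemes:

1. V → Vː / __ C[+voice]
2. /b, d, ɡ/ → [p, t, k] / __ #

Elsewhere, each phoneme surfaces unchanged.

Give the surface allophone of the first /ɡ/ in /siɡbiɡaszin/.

[ɡ]

/ɡ/ — between /i/ and /b/; rule 2 does not apply here → [ɡ].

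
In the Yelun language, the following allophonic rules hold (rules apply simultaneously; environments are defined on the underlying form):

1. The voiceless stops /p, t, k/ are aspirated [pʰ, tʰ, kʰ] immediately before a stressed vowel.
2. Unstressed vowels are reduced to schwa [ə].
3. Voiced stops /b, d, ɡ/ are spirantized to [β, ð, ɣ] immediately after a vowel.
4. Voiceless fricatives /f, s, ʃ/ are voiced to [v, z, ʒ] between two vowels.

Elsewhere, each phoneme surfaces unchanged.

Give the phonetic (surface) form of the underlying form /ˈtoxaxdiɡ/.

[ˈtʰoxəxdəɣ]

Rule 1 applies to /t/ (word-initial: immediately before a stressed vowel) → [tʰ].
/o/ (between /t/ and /x/): rule 2 targets it, but not in an unstressed syllable → unchanged [o].
/x/ (between /o/ and /a/): no rule targets it → [x].
Rule 2 applies to /a/ (between /x/ and /x/: in an unstressed syllable) → [ə].
/x/ (between /a/ and /d/) is unaffected → [x].
/d/ (between /x/ and /i/) fails the environment for rule 3, so it stays [d].
/i/ meets the environment for rule 2 (in an unstressed syllable) → [ə].
/ɡ/ (word-final) occurs immediately after a vowel → [ɣ] by rule 3.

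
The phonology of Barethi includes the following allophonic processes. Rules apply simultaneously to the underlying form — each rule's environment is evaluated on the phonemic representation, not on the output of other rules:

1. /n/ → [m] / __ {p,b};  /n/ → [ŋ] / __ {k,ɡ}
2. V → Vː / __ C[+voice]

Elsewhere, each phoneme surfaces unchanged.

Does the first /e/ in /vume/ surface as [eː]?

No

/e/ (word-final): rule 2 targets it, but not before a voiced consonant → unchanged [e].
The actual realization is [e], not [eː].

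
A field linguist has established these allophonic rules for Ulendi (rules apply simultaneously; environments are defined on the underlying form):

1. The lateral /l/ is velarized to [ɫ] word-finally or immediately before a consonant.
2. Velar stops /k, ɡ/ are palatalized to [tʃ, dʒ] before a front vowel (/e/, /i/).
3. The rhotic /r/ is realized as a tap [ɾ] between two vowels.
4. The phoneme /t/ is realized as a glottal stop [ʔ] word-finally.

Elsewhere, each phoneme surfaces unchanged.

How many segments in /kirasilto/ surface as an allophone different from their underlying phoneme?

Segments that undergo a rule: /k/ → [tʃ] (rule 2); /r/ → [ɾ] (rule 3); /l/ → [ɫ] (rule 1).
All other segments surface unchanged.

3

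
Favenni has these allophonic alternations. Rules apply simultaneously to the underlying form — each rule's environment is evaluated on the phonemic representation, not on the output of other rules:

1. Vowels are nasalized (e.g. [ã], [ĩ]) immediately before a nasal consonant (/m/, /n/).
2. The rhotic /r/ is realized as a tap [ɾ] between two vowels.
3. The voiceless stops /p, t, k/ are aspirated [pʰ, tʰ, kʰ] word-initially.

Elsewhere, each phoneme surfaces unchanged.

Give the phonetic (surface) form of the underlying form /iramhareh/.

/i/ (word-initial): rule 1 targets it, but not before a nasal consonant → unchanged [i].
/r/ meets the environment for rule 2 (between two vowels) → [ɾ].
/a/ (between /r/ and /m/): before a nasal consonant, so rule 1 applies → [ã].
/m/ (between /a/ and /h/): no rule targets it → [m].
/h/ — not in any rule's target class → [h].
/a/ (between /h/ and /r/): rule 1 targets it, but not before a nasal consonant → unchanged [a].
Rule 2 applies to /r/ (between /a/ and /e/: between two vowels) → [ɾ].
/e/ (between /r/ and /h/) fails the environment for rule 1, so it stays [e].
/h/ (word-final) is unaffected → [h].

[iɾãmhaɾeh]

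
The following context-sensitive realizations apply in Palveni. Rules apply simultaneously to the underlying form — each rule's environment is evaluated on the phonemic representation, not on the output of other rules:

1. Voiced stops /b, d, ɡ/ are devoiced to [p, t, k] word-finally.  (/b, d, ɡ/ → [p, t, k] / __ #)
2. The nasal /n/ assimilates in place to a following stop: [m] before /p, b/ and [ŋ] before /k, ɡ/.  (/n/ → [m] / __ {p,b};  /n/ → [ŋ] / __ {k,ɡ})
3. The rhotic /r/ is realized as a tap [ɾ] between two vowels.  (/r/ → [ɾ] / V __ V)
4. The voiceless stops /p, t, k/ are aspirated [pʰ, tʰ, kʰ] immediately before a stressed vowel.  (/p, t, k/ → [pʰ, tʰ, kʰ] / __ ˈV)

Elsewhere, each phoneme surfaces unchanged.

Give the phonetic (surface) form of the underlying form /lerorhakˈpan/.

/r/ meets the environment for rule 3 (between two vowels) → [ɾ].
/r/ (between /o/ and /h/) fails the environment for rule 3, so it stays [r].
/k/ (between /a/ and /p/) is in the target of rule 4 but the environment (immediately before a stressed vowel) is not met → [k].
/p/ (between /k/ and /a/): immediately before a stressed vowel, so rule 4 applies → [pʰ].
/n/ (word-final) fails the environment for rule 2, so it stays [n].

[leɾorhakˈpʰan]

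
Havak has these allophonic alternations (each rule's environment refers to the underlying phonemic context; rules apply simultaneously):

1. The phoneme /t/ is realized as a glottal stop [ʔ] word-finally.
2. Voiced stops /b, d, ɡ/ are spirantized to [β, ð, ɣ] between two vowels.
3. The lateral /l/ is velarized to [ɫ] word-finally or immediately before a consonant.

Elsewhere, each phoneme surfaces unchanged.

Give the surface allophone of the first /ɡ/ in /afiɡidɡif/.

[ɣ]

/ɡ/ (between /i/ and /i/): between two vowels, so rule 2 applies → [ɣ].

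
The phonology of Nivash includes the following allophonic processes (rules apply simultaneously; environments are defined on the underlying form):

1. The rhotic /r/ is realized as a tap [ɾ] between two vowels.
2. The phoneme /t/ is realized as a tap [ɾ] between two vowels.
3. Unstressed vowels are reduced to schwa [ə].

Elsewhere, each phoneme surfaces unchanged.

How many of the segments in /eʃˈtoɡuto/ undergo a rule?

4

Segments that undergo a rule: /e/ → [ə] (rule 3); /u/ → [ə] (rule 3); /t/ → [ɾ] (rule 2); /o/ → [ə] (rule 3).
All other segments surface unchanged.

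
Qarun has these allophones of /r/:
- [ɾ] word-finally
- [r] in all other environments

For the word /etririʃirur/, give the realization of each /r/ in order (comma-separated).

Occurrence 1 (position 3): no conditioning environment matches → elsewhere allophone [r].
Occurrence 2 (position 5): no conditioning environment matches → elsewhere allophone [r].
Occurrence 3 (position 9): no conditioning environment matches → elsewhere allophone [r].
Occurrence 4 (position 11): word-finally → [ɾ].

[r], [r], [r], [ɾ]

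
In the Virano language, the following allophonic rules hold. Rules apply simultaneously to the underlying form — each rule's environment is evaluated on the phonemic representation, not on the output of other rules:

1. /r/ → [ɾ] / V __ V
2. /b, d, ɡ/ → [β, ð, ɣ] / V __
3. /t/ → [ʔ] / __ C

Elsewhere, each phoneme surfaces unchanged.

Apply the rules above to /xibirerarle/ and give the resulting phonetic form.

[xiβiɾeɾarle]

/x/ stays [x].
/i/ — not in any rule's target class → [i].
/b/ — between /i/ and /i/, immediately after a vowel — surfaces as [β] (rule 2).
/i/ stays [i].
Rule 1 applies to /r/ (between /i/ and /e/: between two vowels) → [ɾ].
/e/ — not in any rule's target class → [e].
/r/ (between /e/ and /a/) occurs between two vowels → [ɾ] by rule 1.
/a/ — not in any rule's target class → [a].
/r/ — between /a/ and /l/; rule 1 does not apply here → [r].
/l/ (between /r/ and /e/): no rule targets it → [l].
/e/ (word-final): no rule targets it → [e].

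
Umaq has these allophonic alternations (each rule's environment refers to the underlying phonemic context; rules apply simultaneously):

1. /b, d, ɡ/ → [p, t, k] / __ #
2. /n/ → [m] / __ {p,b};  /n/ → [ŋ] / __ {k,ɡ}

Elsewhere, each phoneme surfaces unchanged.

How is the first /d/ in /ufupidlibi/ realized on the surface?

/d/ (between /i/ and /l/): rule 1 targets it, but not word-finally → unchanged [d].

[d]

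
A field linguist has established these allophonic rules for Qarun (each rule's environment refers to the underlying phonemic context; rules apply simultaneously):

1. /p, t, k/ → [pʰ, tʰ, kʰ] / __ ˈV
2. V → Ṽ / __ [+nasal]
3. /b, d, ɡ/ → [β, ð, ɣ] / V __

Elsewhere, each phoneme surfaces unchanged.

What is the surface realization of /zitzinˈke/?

/i/ — between /z/ and /t/; rule 2 does not apply here → [i].
/t/ — between /i/ and /z/; rule 1 does not apply here → [t].
/i/ — between /z/ and /n/, before a nasal consonant — surfaces as [ĩ] (rule 2).
Rule 1 applies to /k/ (between /n/ and /e/: immediately before a stressed vowel) → [kʰ].
/e/ (word-final): rule 2 targets it, but not before a nasal consonant → unchanged [e].

[zitzĩnˈkʰe]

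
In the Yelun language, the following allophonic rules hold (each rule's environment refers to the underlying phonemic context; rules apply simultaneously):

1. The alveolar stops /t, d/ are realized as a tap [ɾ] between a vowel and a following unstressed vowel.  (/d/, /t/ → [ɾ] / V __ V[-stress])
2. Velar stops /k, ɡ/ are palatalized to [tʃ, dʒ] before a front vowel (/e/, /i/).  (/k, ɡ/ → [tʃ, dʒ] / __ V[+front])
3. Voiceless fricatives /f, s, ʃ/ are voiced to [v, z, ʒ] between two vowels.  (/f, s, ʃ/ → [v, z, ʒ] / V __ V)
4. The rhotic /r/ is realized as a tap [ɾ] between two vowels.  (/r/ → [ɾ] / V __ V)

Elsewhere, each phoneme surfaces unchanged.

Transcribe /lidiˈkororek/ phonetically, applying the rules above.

/l/ (word-initial): no rule targets it → [l].
/i/ stays [i].
Rule 1 applies to /d/ (between /i/ and /i/: between a vowel and a following unstressed vowel) → [ɾ].
/i/ (between /d/ and /k/): no rule targets it → [i].
/k/ — between /i/ and /o/; rule 2 does not apply here → [k].
/o/ (between /k/ and /r/) is unaffected → [o].
/r/ — between /o/ and /o/, between two vowels — surfaces as [ɾ] (rule 4).
/o/ (between /r/ and /r/): no rule targets it → [o].
/r/ (between /o/ and /e/): between two vowels, so rule 4 applies → [ɾ].
/e/ stays [e].
/k/ (word-final) is in the target of rule 2 but the environment (before a front vowel) is not met → [k].

[liɾiˈkoɾoɾek]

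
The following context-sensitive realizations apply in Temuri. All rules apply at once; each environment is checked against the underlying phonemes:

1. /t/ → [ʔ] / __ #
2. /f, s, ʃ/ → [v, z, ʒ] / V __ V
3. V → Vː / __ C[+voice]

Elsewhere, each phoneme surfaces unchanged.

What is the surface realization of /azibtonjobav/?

[aːziːbtoːnjoːbaːv]

Rule 3 applies to /a/ (word-initial: before a voiced consonant) → [aː].
/i/ meets the environment for rule 3 (before a voiced consonant) → [iː].
/t/ (between /b/ and /o/): rule 1 targets it, but not word-finally → unchanged [t].
/o/ (between /t/ and /n/): before a voiced consonant, so rule 3 applies → [oː].
/o/ meets the environment for rule 3 (before a voiced consonant) → [oː].
Rule 3 applies to /a/ (between /b/ and /v/: before a voiced consonant) → [aː].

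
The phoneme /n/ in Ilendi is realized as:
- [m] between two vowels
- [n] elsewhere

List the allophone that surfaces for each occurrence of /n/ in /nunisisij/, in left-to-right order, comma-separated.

Occurrence 1 (position 1): no conditioning environment matches → elsewhere allophone [n].
Occurrence 2 (position 3): between two vowels → [m].

[n], [m]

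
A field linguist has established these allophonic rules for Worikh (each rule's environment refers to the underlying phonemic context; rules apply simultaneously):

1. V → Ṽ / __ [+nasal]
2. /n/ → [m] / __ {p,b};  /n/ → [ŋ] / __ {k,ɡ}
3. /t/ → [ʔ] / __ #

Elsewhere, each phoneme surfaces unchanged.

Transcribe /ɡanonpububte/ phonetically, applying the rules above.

[ɡãnõmpububte]

/ɡ/ stays [ɡ].
/a/ (between /ɡ/ and /n/) occurs before a nasal consonant → [ã] by rule 1.
/n/ (between /a/ and /o/) fails the environment for rule 2, so it stays [n].
/o/ — between /n/ and /n/, before a nasal consonant — surfaces as [õ] (rule 1).
/n/ (between /o/ and /p/) occurs before a labial or velar stop → [m] by rule 2.
/p/ (between /n/ and /u/) is unaffected → [p].
/u/ — between /p/ and /b/; rule 1 does not apply here → [u].
/b/ stays [b].
/u/ — between /b/ and /b/; rule 1 does not apply here → [u].
/b/ — not in any rule's target class → [b].
/t/ — between /b/ and /e/; rule 3 does not apply here → [t].
/e/ (word-final) fails the environment for rule 1, so it stays [e].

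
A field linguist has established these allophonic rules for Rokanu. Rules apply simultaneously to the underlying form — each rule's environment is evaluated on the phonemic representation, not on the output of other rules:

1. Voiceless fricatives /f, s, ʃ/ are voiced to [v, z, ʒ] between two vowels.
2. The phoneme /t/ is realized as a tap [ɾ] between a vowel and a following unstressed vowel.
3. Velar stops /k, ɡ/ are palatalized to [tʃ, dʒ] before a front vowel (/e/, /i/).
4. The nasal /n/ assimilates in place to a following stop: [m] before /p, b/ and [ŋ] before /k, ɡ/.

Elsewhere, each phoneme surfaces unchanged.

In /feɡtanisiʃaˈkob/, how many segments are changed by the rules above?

2

Segments that undergo a rule: /s/ → [z] (rule 1); /ʃ/ → [ʒ] (rule 1).
All other segments surface unchanged.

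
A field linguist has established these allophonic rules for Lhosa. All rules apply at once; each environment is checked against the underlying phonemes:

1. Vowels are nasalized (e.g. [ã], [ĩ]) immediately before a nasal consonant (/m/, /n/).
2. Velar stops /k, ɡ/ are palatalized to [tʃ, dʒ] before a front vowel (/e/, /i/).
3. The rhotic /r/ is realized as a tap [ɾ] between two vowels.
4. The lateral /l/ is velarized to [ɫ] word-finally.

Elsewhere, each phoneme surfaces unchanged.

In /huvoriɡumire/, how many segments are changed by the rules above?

3

Segments that undergo a rule: /r/ → [ɾ] (rule 3); /u/ → [ũ] (rule 1); /r/ → [ɾ] (rule 3).
All other segments surface unchanged.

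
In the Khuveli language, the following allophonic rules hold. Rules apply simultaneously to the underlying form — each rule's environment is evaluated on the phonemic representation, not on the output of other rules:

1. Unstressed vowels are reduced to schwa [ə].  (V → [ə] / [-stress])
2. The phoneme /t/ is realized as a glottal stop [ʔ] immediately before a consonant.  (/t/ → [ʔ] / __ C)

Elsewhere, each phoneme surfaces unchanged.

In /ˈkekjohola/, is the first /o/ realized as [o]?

No

Rule 1 applies to /o/ (between /j/ and /h/: in an unstressed syllable) → [ə].
The actual realization is [ə], not [o].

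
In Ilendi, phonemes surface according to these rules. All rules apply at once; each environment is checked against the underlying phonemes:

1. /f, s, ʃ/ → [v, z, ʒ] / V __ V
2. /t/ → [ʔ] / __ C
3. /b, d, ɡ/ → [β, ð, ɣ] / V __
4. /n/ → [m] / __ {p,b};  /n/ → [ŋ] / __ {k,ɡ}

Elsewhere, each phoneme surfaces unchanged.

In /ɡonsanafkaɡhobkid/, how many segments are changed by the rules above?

Segments that undergo a rule: /ɡ/ → [ɣ] (rule 3); /b/ → [β] (rule 3); /d/ → [ð] (rule 3).
All other segments surface unchanged.

3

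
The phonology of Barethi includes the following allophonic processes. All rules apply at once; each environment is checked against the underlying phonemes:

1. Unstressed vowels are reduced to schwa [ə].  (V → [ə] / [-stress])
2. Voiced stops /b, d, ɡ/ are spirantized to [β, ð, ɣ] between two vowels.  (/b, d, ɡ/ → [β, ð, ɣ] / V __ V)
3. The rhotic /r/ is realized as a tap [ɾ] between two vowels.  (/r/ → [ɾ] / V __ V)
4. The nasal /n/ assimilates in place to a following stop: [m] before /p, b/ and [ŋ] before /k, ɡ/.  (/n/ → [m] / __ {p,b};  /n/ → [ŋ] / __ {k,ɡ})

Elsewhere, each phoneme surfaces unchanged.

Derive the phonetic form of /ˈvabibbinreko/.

/a/ (between /v/ and /b/) fails the environment for rule 1, so it stays [a].
/b/ — between /a/ and /i/, between two vowels — surfaces as [β] (rule 2).
/i/ (between /b/ and /b/) occurs in an unstressed syllable → [ə] by rule 1.
/b/ (between /i/ and /b/) is in the target of rule 2 but the environment (between two vowels) is not met → [b].
/b/ (between /b/ and /i/) fails the environment for rule 2, so it stays [b].
/i/ (between /b/ and /n/) occurs in an unstressed syllable → [ə] by rule 1.
/n/ (between /i/ and /r/) fails the environment for rule 4, so it stays [n].
/r/ (between /n/ and /e/) is in the target of rule 3 but the environment (between two vowels) is not met → [r].
/e/ (between /r/ and /k/) occurs in an unstressed syllable → [ə] by rule 1.
/o/ meets the environment for rule 1 (in an unstressed syllable) → [ə].

[ˈvaβəbbənrəkə]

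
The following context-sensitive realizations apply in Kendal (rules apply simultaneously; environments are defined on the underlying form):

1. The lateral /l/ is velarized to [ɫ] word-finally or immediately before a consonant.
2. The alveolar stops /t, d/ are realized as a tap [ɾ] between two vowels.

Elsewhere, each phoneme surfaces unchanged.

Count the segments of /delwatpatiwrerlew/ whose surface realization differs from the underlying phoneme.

2

Segments that undergo a rule: /l/ → [ɫ] (rule 1); /t/ → [ɾ] (rule 2).
All other segments surface unchanged.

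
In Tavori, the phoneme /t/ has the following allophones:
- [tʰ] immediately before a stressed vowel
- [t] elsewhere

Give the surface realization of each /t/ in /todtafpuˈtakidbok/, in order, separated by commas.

[t], [t], [tʰ]

Occurrence 1 (position 1): no conditioning environment matches → elsewhere allophone [t].
Occurrence 2 (position 4): no conditioning environment matches → elsewhere allophone [t].
Occurrence 3 (position 9): immediately before a stressed vowel → [tʰ].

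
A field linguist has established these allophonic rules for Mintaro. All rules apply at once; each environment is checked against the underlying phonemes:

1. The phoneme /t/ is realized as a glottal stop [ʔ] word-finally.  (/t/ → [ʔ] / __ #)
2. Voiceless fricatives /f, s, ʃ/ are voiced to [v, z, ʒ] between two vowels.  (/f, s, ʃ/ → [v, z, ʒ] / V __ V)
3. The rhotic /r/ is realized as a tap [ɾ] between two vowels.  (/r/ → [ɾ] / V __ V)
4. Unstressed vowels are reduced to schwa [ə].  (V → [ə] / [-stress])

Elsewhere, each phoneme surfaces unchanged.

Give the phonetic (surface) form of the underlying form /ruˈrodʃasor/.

[rəˈɾodʃəzər]

/r/ — word-initial; rule 3 does not apply here → [r].
Rule 4 applies to /u/ (between /r/ and /r/: in an unstressed syllable) → [ə].
/r/ (between /u/ and /o/): between two vowels, so rule 3 applies → [ɾ].
/o/ (between /r/ and /d/) fails the environment for rule 4, so it stays [o].
/d/ stays [d].
/ʃ/ (between /d/ and /a/): rule 2 targets it, but not between two vowels → unchanged [ʃ].
/a/ — between /ʃ/ and /s/, in an unstressed syllable — surfaces as [ə] (rule 4).
/s/ meets the environment for rule 2 (between two vowels) → [z].
/o/ — between /s/ and /r/, in an unstressed syllable — surfaces as [ə] (rule 4).
/r/ (word-final): rule 3 targets it, but not between two vowels → unchanged [r].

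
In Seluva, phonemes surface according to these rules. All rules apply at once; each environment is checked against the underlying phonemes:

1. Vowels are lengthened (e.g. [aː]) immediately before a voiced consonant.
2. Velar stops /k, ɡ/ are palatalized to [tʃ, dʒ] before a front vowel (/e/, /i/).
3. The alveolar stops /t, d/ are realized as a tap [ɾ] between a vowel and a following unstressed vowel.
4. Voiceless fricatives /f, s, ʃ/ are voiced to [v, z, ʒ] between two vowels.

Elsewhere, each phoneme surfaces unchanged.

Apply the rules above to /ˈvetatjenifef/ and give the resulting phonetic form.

/v/ (word-initial): no rule targets it → [v].
/e/ (between /v/ and /t/): rule 1 targets it, but not before a voiced consonant → unchanged [e].
/t/ (between /e/ and /a/) occurs between a vowel and a following unstressed vowel → [ɾ] by rule 3.
/a/ — between /t/ and /t/; rule 1 does not apply here → [a].
/t/ — between /a/ and /j/; rule 3 does not apply here → [t].
/j/ (between /t/ and /e/) is unaffected → [j].
/e/ — between /j/ and /n/, before a voiced consonant — surfaces as [eː] (rule 1).
/n/ — not in any rule's target class → [n].
/i/ — between /n/ and /f/; rule 1 does not apply here → [i].
/f/ (between /i/ and /e/) occurs between two vowels → [v] by rule 4.
/e/ (between /f/ and /f/) is in the target of rule 1 but the environment (before a voiced consonant) is not met → [e].
/f/ (word-final) is in the target of rule 4 but the environment (between two vowels) is not met → [f].

[ˈveɾatjeːnivef]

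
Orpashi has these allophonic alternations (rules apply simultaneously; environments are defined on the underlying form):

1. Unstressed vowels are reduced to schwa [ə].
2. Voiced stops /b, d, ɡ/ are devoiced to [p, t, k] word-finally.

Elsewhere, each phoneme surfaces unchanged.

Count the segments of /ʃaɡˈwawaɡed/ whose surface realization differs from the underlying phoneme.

Segments that undergo a rule: /a/ → [ə] (rule 1); /a/ → [ə] (rule 1); /e/ → [ə] (rule 1); /d/ → [t] (rule 2).
All other segments surface unchanged.

4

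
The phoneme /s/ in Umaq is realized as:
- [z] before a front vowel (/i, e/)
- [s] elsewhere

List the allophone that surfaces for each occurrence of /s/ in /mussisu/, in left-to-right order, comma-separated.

[s], [z], [s]

Occurrence 1 (position 3): no conditioning environment matches → elsewhere allophone [s].
Occurrence 2 (position 4): before a front vowel (/i, e/) → [z].
Occurrence 3 (position 6): no conditioning environment matches → elsewhere allophone [s].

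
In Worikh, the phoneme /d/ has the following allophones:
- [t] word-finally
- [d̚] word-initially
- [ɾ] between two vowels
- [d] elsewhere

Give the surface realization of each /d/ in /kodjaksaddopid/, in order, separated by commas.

[d], [d], [d], [t]

Occurrence 1 (position 3): no conditioning environment matches → elsewhere allophone [d].
Occurrence 2 (position 9): no conditioning environment matches → elsewhere allophone [d].
Occurrence 3 (position 10): no conditioning environment matches → elsewhere allophone [d].
Occurrence 4 (position 14): word-finally → [t].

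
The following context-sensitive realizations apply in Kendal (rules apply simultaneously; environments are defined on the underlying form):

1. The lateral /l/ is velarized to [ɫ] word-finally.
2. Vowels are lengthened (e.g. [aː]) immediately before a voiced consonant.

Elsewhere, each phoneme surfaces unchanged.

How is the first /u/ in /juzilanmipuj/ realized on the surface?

Rule 2 applies to /u/ (between /j/ and /z/: before a voiced consonant) → [uː].

[uː]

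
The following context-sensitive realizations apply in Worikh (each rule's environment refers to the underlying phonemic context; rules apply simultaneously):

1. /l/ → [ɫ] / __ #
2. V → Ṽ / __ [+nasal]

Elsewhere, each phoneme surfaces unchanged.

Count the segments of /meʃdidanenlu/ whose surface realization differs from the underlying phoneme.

2

Segments that undergo a rule: /a/ → [ã] (rule 2); /e/ → [ẽ] (rule 2).
All other segments surface unchanged.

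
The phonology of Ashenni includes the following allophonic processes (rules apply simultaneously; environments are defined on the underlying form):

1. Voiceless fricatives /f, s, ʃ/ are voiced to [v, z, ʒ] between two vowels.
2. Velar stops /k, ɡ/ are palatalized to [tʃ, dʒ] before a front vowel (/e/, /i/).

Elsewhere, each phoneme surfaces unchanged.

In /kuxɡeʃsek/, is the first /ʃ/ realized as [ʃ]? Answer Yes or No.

Yes

/ʃ/ — between /e/ and /s/; rule 1 does not apply here → [ʃ].
The actual realization is [ʃ], which matches [ʃ].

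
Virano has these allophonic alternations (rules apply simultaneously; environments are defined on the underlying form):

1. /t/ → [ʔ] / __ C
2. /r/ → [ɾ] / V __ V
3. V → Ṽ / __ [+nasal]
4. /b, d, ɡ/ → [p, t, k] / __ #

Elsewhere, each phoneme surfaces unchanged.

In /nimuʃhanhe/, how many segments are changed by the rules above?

2

Segments that undergo a rule: /i/ → [ĩ] (rule 3); /a/ → [ã] (rule 3).
All other segments surface unchanged.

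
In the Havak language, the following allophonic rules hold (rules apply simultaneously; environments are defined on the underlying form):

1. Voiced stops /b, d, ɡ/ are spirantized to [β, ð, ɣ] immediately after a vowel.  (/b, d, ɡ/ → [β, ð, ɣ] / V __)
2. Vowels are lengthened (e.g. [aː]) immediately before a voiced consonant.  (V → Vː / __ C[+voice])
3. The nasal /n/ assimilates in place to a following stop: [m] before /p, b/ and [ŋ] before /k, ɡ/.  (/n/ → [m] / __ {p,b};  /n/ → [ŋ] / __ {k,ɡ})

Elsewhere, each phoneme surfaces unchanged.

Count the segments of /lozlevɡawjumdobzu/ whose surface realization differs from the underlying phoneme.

Segments that undergo a rule: /o/ → [oː] (rule 2); /e/ → [eː] (rule 2); /a/ → [aː] (rule 2); /u/ → [uː] (rule 2); /o/ → [oː] (rule 2); /b/ → [β] (rule 1).
All other segments surface unchanged.

6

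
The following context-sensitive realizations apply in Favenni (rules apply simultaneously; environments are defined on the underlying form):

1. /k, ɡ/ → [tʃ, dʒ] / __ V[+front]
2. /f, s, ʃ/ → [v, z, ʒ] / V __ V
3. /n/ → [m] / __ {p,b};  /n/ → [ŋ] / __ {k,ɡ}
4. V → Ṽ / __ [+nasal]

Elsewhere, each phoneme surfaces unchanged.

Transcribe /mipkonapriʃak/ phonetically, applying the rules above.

/m/ (word-initial): no rule targets it → [m].
/i/ — between /m/ and /p/; rule 4 does not apply here → [i].
/p/ — not in any rule's target class → [p].
/k/ (between /p/ and /o/): rule 1 targets it, but not before a front vowel → unchanged [k].
/o/ — between /k/ and /n/, before a nasal consonant — surfaces as [õ] (rule 4).
/n/ — between /o/ and /a/; rule 3 does not apply here → [n].
/a/ (between /n/ and /p/) is in the target of rule 4 but the environment (before a nasal consonant) is not met → [a].
/p/ stays [p].
/r/ (between /p/ and /i/) is unaffected → [r].
/i/ (between /r/ and /ʃ/) fails the environment for rule 4, so it stays [i].
/ʃ/ meets the environment for rule 2 (between two vowels) → [ʒ].
/a/ (between /ʃ/ and /k/) fails the environment for rule 4, so it stays [a].
/k/ (word-final): rule 1 targets it, but not before a front vowel → unchanged [k].

[mipkõnapriʒak]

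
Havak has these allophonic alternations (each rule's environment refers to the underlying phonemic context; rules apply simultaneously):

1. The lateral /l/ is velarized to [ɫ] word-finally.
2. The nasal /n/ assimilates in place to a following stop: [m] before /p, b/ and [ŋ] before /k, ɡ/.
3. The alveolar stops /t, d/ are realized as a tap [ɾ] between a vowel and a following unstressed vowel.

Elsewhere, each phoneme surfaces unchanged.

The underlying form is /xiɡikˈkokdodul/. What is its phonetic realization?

[xiɡikˈkokdoɾuɫ]

/x/ — not in any rule's target class → [x].
/i/ (between /x/ and /ɡ/) is unaffected → [i].
/ɡ/ stays [ɡ].
/i/ (between /ɡ/ and /k/) is unaffected → [i].
/k/ (between /i/ and /k/): no rule targets it → [k].
/k/ stays [k].
/o/ (between /k/ and /k/): no rule targets it → [o].
/k/ (between /o/ and /d/): no rule targets it → [k].
/d/ — between /k/ and /o/; rule 3 does not apply here → [d].
/o/ — not in any rule's target class → [o].
Rule 3 applies to /d/ (between /o/ and /u/: between a vowel and a following unstressed vowel) → [ɾ].
/u/ (between /d/ and /l/) is unaffected → [u].
/l/ meets the environment for rule 1 (word-finally) → [ɫ].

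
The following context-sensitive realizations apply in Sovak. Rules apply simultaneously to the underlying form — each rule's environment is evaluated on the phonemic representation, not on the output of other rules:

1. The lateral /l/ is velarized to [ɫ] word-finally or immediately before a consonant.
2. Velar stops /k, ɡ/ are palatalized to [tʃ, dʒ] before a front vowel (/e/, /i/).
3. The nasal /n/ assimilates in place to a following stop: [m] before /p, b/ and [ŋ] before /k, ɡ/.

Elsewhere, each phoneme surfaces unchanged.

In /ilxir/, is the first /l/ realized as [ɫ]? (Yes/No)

/l/ meets the environment for rule 1 (word-finally or immediately before a consonant) → [ɫ].
The actual realization is [ɫ], which matches [ɫ].

Yes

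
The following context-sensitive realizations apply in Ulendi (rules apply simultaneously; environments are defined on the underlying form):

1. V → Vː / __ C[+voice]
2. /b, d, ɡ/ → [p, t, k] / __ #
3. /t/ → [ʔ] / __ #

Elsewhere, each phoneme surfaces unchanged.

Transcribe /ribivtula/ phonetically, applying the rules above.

/r/ stays [r].
/i/ — between /r/ and /b/, before a voiced consonant — surfaces as [iː] (rule 1).
/b/ (between /i/ and /i/) fails the environment for rule 2, so it stays [b].
/i/ (between /b/ and /v/) occurs before a voiced consonant → [iː] by rule 1.
/v/ stays [v].
/t/ (between /v/ and /u/) is in the target of rule 3 but the environment (word-finally) is not met → [t].
/u/ (between /t/ and /l/): before a voiced consonant, so rule 1 applies → [uː].
/l/ — not in any rule's target class → [l].
/a/ (word-final) fails the environment for rule 1, so it stays [a].

[riːbiːvtuːla]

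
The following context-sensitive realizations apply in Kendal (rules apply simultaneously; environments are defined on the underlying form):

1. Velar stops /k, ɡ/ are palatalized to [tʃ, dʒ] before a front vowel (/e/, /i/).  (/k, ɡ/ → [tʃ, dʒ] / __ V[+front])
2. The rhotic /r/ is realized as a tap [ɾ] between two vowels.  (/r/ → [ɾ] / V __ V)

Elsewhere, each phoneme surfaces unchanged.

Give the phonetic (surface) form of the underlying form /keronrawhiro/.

[tʃeɾonrawhiɾo]

Rule 1 applies to /k/ (word-initial: before a front vowel) → [tʃ].
/e/ stays [e].
/r/ — between /e/ and /o/, between two vowels — surfaces as [ɾ] (rule 2).
/o/ (between /r/ and /n/): no rule targets it → [o].
/n/ stays [n].
/r/ (between /n/ and /a/): rule 2 targets it, but not between two vowels → unchanged [r].
/a/ — not in any rule's target class → [a].
/w/ stays [w].
/h/ — not in any rule's target class → [h].
/i/ (between /h/ and /r/): no rule targets it → [i].
/r/ meets the environment for rule 2 (between two vowels) → [ɾ].
/o/ stays [o].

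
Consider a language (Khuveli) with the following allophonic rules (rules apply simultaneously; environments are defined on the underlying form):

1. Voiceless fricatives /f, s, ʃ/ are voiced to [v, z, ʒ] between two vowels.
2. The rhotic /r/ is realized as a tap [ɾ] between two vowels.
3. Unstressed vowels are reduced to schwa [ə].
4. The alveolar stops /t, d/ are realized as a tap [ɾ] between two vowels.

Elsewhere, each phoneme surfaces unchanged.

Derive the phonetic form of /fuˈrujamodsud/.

[fəˈɾujəmədsəd]

/f/ — word-initial; rule 1 does not apply here → [f].
/u/ (between /f/ and /r/) occurs in an unstressed syllable → [ə] by rule 3.
/r/ (between /u/ and /u/) occurs between two vowels → [ɾ] by rule 2.
/u/ — between /r/ and /j/; rule 3 does not apply here → [u].
/j/ (between /u/ and /a/): no rule targets it → [j].
Rule 3 applies to /a/ (between /j/ and /m/: in an unstressed syllable) → [ə].
/m/ (between /a/ and /o/): no rule targets it → [m].
/o/ meets the environment for rule 3 (in an unstressed syllable) → [ə].
/d/ — between /o/ and /s/; rule 4 does not apply here → [d].
/s/ (between /d/ and /u/) fails the environment for rule 1, so it stays [s].
/u/ (between /s/ and /d/): in an unstressed syllable, so rule 3 applies → [ə].
/d/ (word-final) fails the environment for rule 4, so it stays [d].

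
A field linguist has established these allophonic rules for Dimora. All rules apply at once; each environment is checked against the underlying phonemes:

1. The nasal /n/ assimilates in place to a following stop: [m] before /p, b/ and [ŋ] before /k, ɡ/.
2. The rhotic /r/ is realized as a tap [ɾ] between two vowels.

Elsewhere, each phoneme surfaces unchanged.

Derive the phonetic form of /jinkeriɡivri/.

Rule 1 applies to /n/ (between /i/ and /k/: before a labial or velar stop) → [ŋ].
/r/ — between /e/ and /i/, between two vowels — surfaces as [ɾ] (rule 2).
/r/ (between /v/ and /i/) fails the environment for rule 2, so it stays [r].

[jiŋkeɾiɡivri]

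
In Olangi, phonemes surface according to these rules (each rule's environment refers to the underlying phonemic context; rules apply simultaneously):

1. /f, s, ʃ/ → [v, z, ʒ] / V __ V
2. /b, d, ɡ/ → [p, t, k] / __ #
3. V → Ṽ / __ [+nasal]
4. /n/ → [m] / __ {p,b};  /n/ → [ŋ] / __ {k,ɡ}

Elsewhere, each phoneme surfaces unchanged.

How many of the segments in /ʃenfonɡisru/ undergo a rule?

3

Segments that undergo a rule: /e/ → [ẽ] (rule 3); /o/ → [õ] (rule 3); /n/ → [ŋ] (rule 4).
All other segments surface unchanged.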